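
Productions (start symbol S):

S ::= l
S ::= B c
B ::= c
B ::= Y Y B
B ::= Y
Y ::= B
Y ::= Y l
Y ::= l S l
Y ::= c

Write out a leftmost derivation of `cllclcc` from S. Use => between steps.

S => Bc => YYBc => YlYBc => YllYBc => cllYBc => cllYlBc => cllclBc => cllclcc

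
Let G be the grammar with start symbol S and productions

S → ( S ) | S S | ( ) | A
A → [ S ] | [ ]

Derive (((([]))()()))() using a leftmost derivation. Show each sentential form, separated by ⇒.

S⇒SS⇒(S)S⇒((S))S⇒((SS))S⇒((SSS))S⇒(((S)SS))S⇒((((S))SS))S⇒((((A))SS))S⇒(((([]))SS))S⇒(((([]))()S))S⇒(((([]))()()))S⇒(((([]))()()))()

S ⇒ SS   [S → S S]
SS ⇒ (S)S   [S → ( S )]
(S)S ⇒ ((S))S   [S → ( S )]
((S))S ⇒ ((SS))S   [S → S S]
((SS))S ⇒ ((SSS))S   [S → S S]
((SSS))S ⇒ (((S)SS))S   [S → ( S )]
(((S)SS))S ⇒ ((((S))SS))S   [S → ( S )]
((((S))SS))S ⇒ ((((A))SS))S   [S → A]
((((A))SS))S ⇒ (((([]))SS))S   [A → [ ]]
(((([]))SS))S ⇒ (((([]))()S))S   [S → ( )]
(((([]))()S))S ⇒ (((([]))()()))S   [S → ( )]
(((([]))()()))S ⇒ (((([]))()()))()   [S → ( )]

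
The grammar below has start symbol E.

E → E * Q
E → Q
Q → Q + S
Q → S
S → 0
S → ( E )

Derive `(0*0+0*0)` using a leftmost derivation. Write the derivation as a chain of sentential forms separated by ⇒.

E ⇒ Q ⇒ S ⇒ (E) ⇒ (E*Q) ⇒ (E*Q*Q) ⇒ (Q*Q*Q) ⇒ (S*Q*Q) ⇒ (0*Q*Q) ⇒ (0*Q+S*Q) ⇒ (0*S+S*Q) ⇒ (0*0+S*Q) ⇒ (0*0+0*Q) ⇒ (0*0+0*S) ⇒ (0*0+0*0)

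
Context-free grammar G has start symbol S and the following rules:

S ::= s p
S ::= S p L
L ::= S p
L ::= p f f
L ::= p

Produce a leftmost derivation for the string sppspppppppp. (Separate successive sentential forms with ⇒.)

S ⇒ SpL   [S ::= S p L]
SpL ⇒ SpLpL   [S ::= S p L]
SpLpL ⇒ SpLpLpL   [S ::= S p L]
SpLpLpL ⇒ SpLpLpLpL   [S ::= S p L]
SpLpLpLpL ⇒ sppLpLpLpL   [S ::= s p]
sppLpLpLpL ⇒ sppSppLpLpL   [L ::= S p]
sppSppLpLpL ⇒ sppspppLpLpL   [S ::= s p]
sppspppLpLpL ⇒ sppspppppLpL   [L ::= p]
sppspppppLpL ⇒ sppspppppppL   [L ::= p]
sppspppppppL ⇒ sppspppppppp   [L ::= p]

S ⇒ SpL ⇒ SpLpL ⇒ SpLpLpL ⇒ SpLpLpLpL ⇒ sppLpLpLpL ⇒ sppSppLpLpL ⇒ sppspppLpLpL ⇒ sppspppppLpL ⇒ sppspppppppL ⇒ sppspppppppp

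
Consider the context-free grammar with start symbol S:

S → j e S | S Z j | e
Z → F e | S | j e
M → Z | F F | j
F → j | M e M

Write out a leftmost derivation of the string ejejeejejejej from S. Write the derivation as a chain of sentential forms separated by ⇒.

S ⇒ SZj   [S → S Z j]
SZj ⇒ eZj   [S → e]
eZj ⇒ eFej   [Z → F e]
eFej ⇒ eMeMej   [F → M e M]
eMeMej ⇒ eZeMej   [M → Z]
eZeMej ⇒ eSeMej   [Z → S]
eSeMej ⇒ ejeSeMej   [S → j e S]
ejeSeMej ⇒ ejejeSeMej   [S → j e S]
ejejeSeMej ⇒ ejejeSZjeMej   [S → S Z j]
ejejeSZjeMej ⇒ ejejeeZjeMej   [S → e]
ejejeeZjeMej ⇒ ejejeejejeMej   [Z → j e]
ejejeejejeMej ⇒ ejejeejejejej   [M → j]

S⇒SZj⇒eZj⇒eFej⇒eMeMej⇒eZeMej⇒eSeMej⇒ejeSeMej⇒ejejeSeMej⇒ejejeSZjeMej⇒ejejeeZjeMej⇒ejejeejejeMej⇒ejejeejejejej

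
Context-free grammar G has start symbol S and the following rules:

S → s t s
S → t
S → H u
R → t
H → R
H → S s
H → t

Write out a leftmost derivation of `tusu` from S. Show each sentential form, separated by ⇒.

S ⇒ Hu ⇒ Ssu ⇒ Husu ⇒ Rusu ⇒ tusu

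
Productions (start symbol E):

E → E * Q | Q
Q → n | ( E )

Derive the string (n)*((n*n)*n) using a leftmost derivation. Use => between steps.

E=>E*Q=>Q*Q=>(E)*Q=>(Q)*Q=>(n)*Q=>(n)*(E)=>(n)*(E*Q)=>(n)*(Q*Q)=>(n)*((E)*Q)=>(n)*((E*Q)*Q)=>(n)*((Q*Q)*Q)=>(n)*((n*Q)*Q)=>(n)*((n*n)*Q)=>(n)*((n*n)*n)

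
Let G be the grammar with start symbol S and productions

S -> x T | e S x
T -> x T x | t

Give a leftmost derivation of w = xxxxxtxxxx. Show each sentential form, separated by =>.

S => xT   [S -> x T]
xT => xxTx   [T -> x T x]
xxTx => xxxTxx   [T -> x T x]
xxxTxx => xxxxTxxx   [T -> x T x]
xxxxTxxx => xxxxxTxxxx   [T -> x T x]
xxxxxTxxxx => xxxxxtxxxx   [T -> t]

S => xT => xxTx => xxxTxx => xxxxTxxx => xxxxxTxxxx => xxxxxtxxxx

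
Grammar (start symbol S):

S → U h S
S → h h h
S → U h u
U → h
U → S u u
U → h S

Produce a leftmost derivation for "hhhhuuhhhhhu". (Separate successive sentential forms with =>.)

S => Uhu => hShu => hUhShu => hSuuhShu => hhhhuuhShu => hhhhuuhhhhhu

S => Uhu   [S → U h u]
Uhu => hShu   [U → h S]
hShu => hUhShu   [S → U h S]
hUhShu => hSuuhShu   [U → S u u]
hSuuhShu => hhhhuuhShu   [S → h h h]
hhhhuuhShu => hhhhuuhhhhhu   [S → h h h]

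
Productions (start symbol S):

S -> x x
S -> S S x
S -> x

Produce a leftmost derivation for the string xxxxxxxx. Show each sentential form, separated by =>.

S => SSx => SSxSx => xxSxSx => xxxxxSx => xxxxxxxx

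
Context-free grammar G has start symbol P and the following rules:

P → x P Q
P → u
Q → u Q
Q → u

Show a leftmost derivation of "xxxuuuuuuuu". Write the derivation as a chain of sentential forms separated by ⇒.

P ⇒ xPQ ⇒ xxPQQ ⇒ xxxPQQQ ⇒ xxxuQQQ ⇒ xxxuuQQ ⇒ xxxuuuQQ ⇒ xxxuuuuQQ ⇒ xxxuuuuuQ ⇒ xxxuuuuuuQ ⇒ xxxuuuuuuuQ ⇒ xxxuuuuuuuu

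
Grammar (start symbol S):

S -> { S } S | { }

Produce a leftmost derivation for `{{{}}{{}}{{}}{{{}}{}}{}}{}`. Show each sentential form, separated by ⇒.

S ⇒ {S}S   [S -> { S } S]
{S}S ⇒ {{S}S}S   [S -> { S } S]
{{S}S}S ⇒ {{{}}S}S   [S -> { }]
{{{}}S}S ⇒ {{{}}{S}S}S   [S -> { S } S]
{{{}}{S}S}S ⇒ {{{}}{{}}S}S   [S -> { }]
{{{}}{{}}S}S ⇒ {{{}}{{}}{S}S}S   [S -> { S } S]
{{{}}{{}}{S}S}S ⇒ {{{}}{{}}{{}}S}S   [S -> { }]
{{{}}{{}}{{}}S}S ⇒ {{{}}{{}}{{}}{S}S}S   [S -> { S } S]
{{{}}{{}}{{}}{S}S}S ⇒ {{{}}{{}}{{}}{{S}S}S}S   [S -> { S } S]
{{{}}{{}}{{}}{{S}S}S}S ⇒ {{{}}{{}}{{}}{{{}}S}S}S   [S -> { }]
{{{}}{{}}{{}}{{{}}S}S}S ⇒ {{{}}{{}}{{}}{{{}}{}}S}S   [S -> { }]
{{{}}{{}}{{}}{{{}}{}}S}S ⇒ {{{}}{{}}{{}}{{{}}{}}{}}S   [S -> { }]
{{{}}{{}}{{}}{{{}}{}}{}}S ⇒ {{{}}{{}}{{}}{{{}}{}}{}}{}   [S -> { }]

S ⇒ {S}S ⇒ {{S}S}S ⇒ {{{}}S}S ⇒ {{{}}{S}S}S ⇒ {{{}}{{}}S}S ⇒ {{{}}{{}}{S}S}S ⇒ {{{}}{{}}{{}}S}S ⇒ {{{}}{{}}{{}}{S}S}S ⇒ {{{}}{{}}{{}}{{S}S}S}S ⇒ {{{}}{{}}{{}}{{{}}S}S}S ⇒ {{{}}{{}}{{}}{{{}}{}}S}S ⇒ {{{}}{{}}{{}}{{{}}{}}{}}S ⇒ {{{}}{{}}{{}}{{{}}{}}{}}{}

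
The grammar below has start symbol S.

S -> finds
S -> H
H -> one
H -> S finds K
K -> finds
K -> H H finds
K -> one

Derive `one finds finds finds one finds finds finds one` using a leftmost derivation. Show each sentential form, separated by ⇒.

S ⇒ H ⇒ S finds K ⇒ H finds K ⇒ S finds K finds K ⇒ H finds K finds K ⇒ S finds K finds K finds K ⇒ H finds K finds K finds K ⇒ S finds K finds K finds K finds K ⇒ H finds K finds K finds K finds K ⇒ one finds K finds K finds K finds K ⇒ one finds finds finds K finds K finds K ⇒ one finds finds finds one finds K finds K ⇒ one finds finds finds one finds finds finds K ⇒ one finds finds finds one finds finds finds one

S ⇒ H   [S -> H]
H ⇒ S finds K   [H -> S finds K]
S finds K ⇒ H finds K   [S -> H]
H finds K ⇒ S finds K finds K   [H -> S finds K]
S finds K finds K ⇒ H finds K finds K   [S -> H]
H finds K finds K ⇒ S finds K finds K finds K   [H -> S finds K]
S finds K finds K finds K ⇒ H finds K finds K finds K   [S -> H]
H finds K finds K finds K ⇒ S finds K finds K finds K finds K   [H -> S finds K]
S finds K finds K finds K finds K ⇒ H finds K finds K finds K finds K   [S -> H]
H finds K finds K finds K finds K ⇒ one finds K finds K finds K finds K   [H -> one]
one finds K finds K finds K finds K ⇒ one finds finds finds K finds K finds K   [K -> finds]
one finds finds finds K finds K finds K ⇒ one finds finds finds one finds K finds K   [K -> one]
one finds finds finds one finds K finds K ⇒ one finds finds finds one finds finds finds K   [K -> finds]
one finds finds finds one finds finds finds K ⇒ one finds finds finds one finds finds finds one   [K -> one]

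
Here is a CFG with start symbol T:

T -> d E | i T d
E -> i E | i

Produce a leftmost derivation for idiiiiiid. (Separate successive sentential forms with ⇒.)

T ⇒ iTd   [T -> i T d]
iTd ⇒ idEd   [T -> d E]
idEd ⇒ idiEd   [E -> i E]
idiEd ⇒ idiiEd   [E -> i E]
idiiEd ⇒ idiiiEd   [E -> i E]
idiiiEd ⇒ idiiiiEd   [E -> i E]
idiiiiEd ⇒ idiiiiiEd   [E -> i E]
idiiiiiEd ⇒ idiiiiiid   [E -> i]

T⇒iTd⇒idEd⇒idiEd⇒idiiEd⇒idiiiEd⇒idiiiiEd⇒idiiiiiEd⇒idiiiiiid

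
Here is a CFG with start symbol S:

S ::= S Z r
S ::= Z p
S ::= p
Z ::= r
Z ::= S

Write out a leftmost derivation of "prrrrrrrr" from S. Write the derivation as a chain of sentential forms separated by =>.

S => SZr   [S ::= S Z r]
SZr => SZrZr   [S ::= S Z r]
SZrZr => SZrZrZr   [S ::= S Z r]
SZrZrZr => SZrZrZrZr   [S ::= S Z r]
SZrZrZrZr => pZrZrZrZr   [S ::= p]
pZrZrZrZr => prrZrZrZr   [Z ::= r]
prrZrZrZr => prrrrZrZr   [Z ::= r]
prrrrZrZr => prrrrrrZr   [Z ::= r]
prrrrrrZr => prrrrrrrr   [Z ::= r]

S => SZr => SZrZr => SZrZrZr => SZrZrZrZr => pZrZrZrZr => prrZrZrZr => prrrrZrZr => prrrrrrZr => prrrrrrrr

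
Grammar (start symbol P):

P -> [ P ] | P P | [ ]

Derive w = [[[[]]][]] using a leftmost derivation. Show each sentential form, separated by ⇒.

P ⇒ [P]   [P -> [ P ]]
[P] ⇒ [PP]   [P -> P P]
[PP] ⇒ [[P]P]   [P -> [ P ]]
[[P]P] ⇒ [[[P]]P]   [P -> [ P ]]
[[[P]]P] ⇒ [[[[]]]P]   [P -> [ ]]
[[[[]]]P] ⇒ [[[[]]][]]   [P -> [ ]]

P ⇒ [P] ⇒ [PP] ⇒ [[P]P] ⇒ [[[P]]P] ⇒ [[[[]]]P] ⇒ [[[[]]][]]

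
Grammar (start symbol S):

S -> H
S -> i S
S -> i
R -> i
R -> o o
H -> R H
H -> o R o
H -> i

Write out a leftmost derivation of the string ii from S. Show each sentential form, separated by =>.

S => H => RH => iH => ii

S => H   [S -> H]
H => RH   [H -> R H]
RH => iH   [R -> i]
iH => ii   [H -> i]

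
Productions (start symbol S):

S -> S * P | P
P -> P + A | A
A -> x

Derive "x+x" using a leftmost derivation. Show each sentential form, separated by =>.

S => P   [S -> P]
P => P+A   [P -> P + A]
P+A => A+A   [P -> A]
A+A => x+A   [A -> x]
x+A => x+x   [A -> x]

S=>P=>P+A=>A+A=>x+A=>x+x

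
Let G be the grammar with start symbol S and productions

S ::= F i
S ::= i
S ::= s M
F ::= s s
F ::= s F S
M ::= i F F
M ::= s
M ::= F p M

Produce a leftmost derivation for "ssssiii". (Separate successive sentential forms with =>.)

S => Fi   [S ::= F i]
Fi => sFSi   [F ::= s F S]
sFSi => ssFSSi   [F ::= s F S]
ssFSSi => ssssSSi   [F ::= s s]
ssssSSi => ssssiSi   [S ::= i]
ssssiSi => ssssiii   [S ::= i]

S => Fi => sFSi => ssFSSi => ssssSSi => ssssiSi => ssssiii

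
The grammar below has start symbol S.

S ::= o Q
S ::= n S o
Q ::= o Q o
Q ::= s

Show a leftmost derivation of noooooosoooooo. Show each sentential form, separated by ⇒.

S ⇒ nSo ⇒ noQo ⇒ nooQoo ⇒ noooQooo ⇒ nooooQoooo ⇒ noooooQooooo ⇒ nooooooQoooooo ⇒ noooooosoooooo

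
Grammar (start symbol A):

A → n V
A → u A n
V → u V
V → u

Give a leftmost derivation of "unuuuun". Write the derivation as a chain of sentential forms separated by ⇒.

A ⇒ uAn   [A → u A n]
uAn ⇒ unVn   [A → n V]
unVn ⇒ unuVn   [V → u V]
unuVn ⇒ unuuVn   [V → u V]
unuuVn ⇒ unuuuVn   [V → u V]
unuuuVn ⇒ unuuuun   [V → u]

A ⇒ uAn ⇒ unVn ⇒ unuVn ⇒ unuuVn ⇒ unuuuVn ⇒ unuuuun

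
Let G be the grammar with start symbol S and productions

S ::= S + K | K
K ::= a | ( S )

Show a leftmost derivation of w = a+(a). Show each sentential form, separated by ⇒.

S⇒S+K⇒K+K⇒a+K⇒a+(S)⇒a+(K)⇒a+(a)

S ⇒ S+K   [S ::= S + K]
S+K ⇒ K+K   [S ::= K]
K+K ⇒ a+K   [K ::= a]
a+K ⇒ a+(S)   [K ::= ( S )]
a+(S) ⇒ a+(K)   [S ::= K]
a+(K) ⇒ a+(a)   [K ::= a]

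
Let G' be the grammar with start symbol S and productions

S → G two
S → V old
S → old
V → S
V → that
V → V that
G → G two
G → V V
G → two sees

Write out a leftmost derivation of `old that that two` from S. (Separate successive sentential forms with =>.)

S => G two => V V two => S V two => old V two => old V that two => old that that two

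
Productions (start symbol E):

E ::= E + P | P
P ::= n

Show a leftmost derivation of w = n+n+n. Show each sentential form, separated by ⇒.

E ⇒ E+P ⇒ E+P+P ⇒ P+P+P ⇒ n+P+P ⇒ n+n+P ⇒ n+n+n

E ⇒ E+P   [E ::= E + P]
E+P ⇒ E+P+P   [E ::= E + P]
E+P+P ⇒ P+P+P   [E ::= P]
P+P+P ⇒ n+P+P   [P ::= n]
n+P+P ⇒ n+n+P   [P ::= n]
n+n+P ⇒ n+n+n   [P ::= n]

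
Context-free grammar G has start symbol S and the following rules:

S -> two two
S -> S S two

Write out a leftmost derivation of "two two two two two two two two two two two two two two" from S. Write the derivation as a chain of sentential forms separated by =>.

S => S S two   [S -> S S two]
S S two => S S two S two   [S -> S S two]
S S two S two => S S two S two S two   [S -> S S two]
S S two S two S two => S S two S two S two S two   [S -> S S two]
S S two S two S two S two => two two S two S two S two S two   [S -> two two]
two two S two S two S two S two => two two two two two S two S two S two   [S -> two two]
two two two two two S two S two S two => two two two two two two two two S two S two   [S -> two two]
two two two two two two two two S two S two => two two two two two two two two two two two S two   [S -> two two]
two two two two two two two two two two two S two => two two two two two two two two two two two two two two   [S -> two two]

S => S S two => S S two S two => S S two S two S two => S S two S two S two S two => two two S two S two S two S two => two two two two two S two S two S two => two two two two two two two two S two S two => two two two two two two two two two two two S two => two two two two two two two two two two two two two two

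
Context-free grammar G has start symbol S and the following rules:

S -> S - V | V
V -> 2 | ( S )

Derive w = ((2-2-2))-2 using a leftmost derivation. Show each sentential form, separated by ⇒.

S ⇒ S-V ⇒ V-V ⇒ (S)-V ⇒ (V)-V ⇒ ((S))-V ⇒ ((S-V))-V ⇒ ((S-V-V))-V ⇒ ((V-V-V))-V ⇒ ((2-V-V))-V ⇒ ((2-2-V))-V ⇒ ((2-2-2))-V ⇒ ((2-2-2))-2

S ⇒ S-V   [S -> S - V]
S-V ⇒ V-V   [S -> V]
V-V ⇒ (S)-V   [V -> ( S )]
(S)-V ⇒ (V)-V   [S -> V]
(V)-V ⇒ ((S))-V   [V -> ( S )]
((S))-V ⇒ ((S-V))-V   [S -> S - V]
((S-V))-V ⇒ ((S-V-V))-V   [S -> S - V]
((S-V-V))-V ⇒ ((V-V-V))-V   [S -> V]
((V-V-V))-V ⇒ ((2-V-V))-V   [V -> 2]
((2-V-V))-V ⇒ ((2-2-V))-V   [V -> 2]
((2-2-V))-V ⇒ ((2-2-2))-V   [V -> 2]
((2-2-2))-V ⇒ ((2-2-2))-2   [V -> 2]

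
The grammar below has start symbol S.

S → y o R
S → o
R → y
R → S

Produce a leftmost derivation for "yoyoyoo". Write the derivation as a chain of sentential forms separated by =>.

S => yoR => yoS => yoyoR => yoyoS => yoyoyoR => yoyoyoS => yoyoyoo

S => yoR   [S → y o R]
yoR => yoS   [R → S]
yoS => yoyoR   [S → y o R]
yoyoR => yoyoS   [R → S]
yoyoS => yoyoyoR   [S → y o R]
yoyoyoR => yoyoyoS   [R → S]
yoyoyoS => yoyoyoo   [S → o]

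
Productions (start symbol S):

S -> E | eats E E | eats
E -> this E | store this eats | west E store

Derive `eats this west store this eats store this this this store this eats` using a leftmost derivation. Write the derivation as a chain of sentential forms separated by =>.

S => eats E E   [S -> eats E E]
eats E E => eats this E E   [E -> this E]
eats this E E => eats this west E store E   [E -> west E store]
eats this west E store E => eats this west store this eats store E   [E -> store this eats]
eats this west store this eats store E => eats this west store this eats store this E   [E -> this E]
eats this west store this eats store this E => eats this west store this eats store this this E   [E -> this E]
eats this west store this eats store this this E => eats this west store this eats store this this this E   [E -> this E]
eats this west store this eats store this this this E => eats this west store this eats store this this this store this eats   [E -> store this eats]

S => eats E E => eats this E E => eats this west E store E => eats this west store this eats store E => eats this west store this eats store this E => eats this west store this eats store this this E => eats this west store this eats store this this this E => eats this west store this eats store this this this store this eats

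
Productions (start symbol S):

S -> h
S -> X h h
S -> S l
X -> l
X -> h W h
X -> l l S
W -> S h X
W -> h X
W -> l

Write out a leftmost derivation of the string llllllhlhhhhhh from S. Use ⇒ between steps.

S ⇒ Xhh ⇒ llShh ⇒ llXhhhh ⇒ llllShhhh ⇒ llllXhhhhhh ⇒ llllllShhhhhh ⇒ llllllSlhhhhhh ⇒ llllllhlhhhhhh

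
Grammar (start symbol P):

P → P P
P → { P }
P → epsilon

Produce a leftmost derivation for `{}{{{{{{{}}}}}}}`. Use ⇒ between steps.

P ⇒ PP ⇒ {P}P ⇒ {}P ⇒ {}{P} ⇒ {}{{P}} ⇒ {}{{{P}}} ⇒ {}{{{{P}}}} ⇒ {}{{{{{P}}}}} ⇒ {}{{{{{{P}}}}}} ⇒ {}{{{{{{{P}}}}}}} ⇒ {}{{{{{{{}}}}}}}

P ⇒ PP   [P → P P]
PP ⇒ {P}P   [P → { P }]
{P}P ⇒ {}P   [P → epsilon]
{}P ⇒ {}{P}   [P → { P }]
{}{P} ⇒ {}{{P}}   [P → { P }]
{}{{P}} ⇒ {}{{{P}}}   [P → { P }]
{}{{{P}}} ⇒ {}{{{{P}}}}   [P → { P }]
{}{{{{P}}}} ⇒ {}{{{{{P}}}}}   [P → { P }]
{}{{{{{P}}}}} ⇒ {}{{{{{{P}}}}}}   [P → { P }]
{}{{{{{{P}}}}}} ⇒ {}{{{{{{{P}}}}}}}   [P → { P }]
{}{{{{{{{P}}}}}}} ⇒ {}{{{{{{{}}}}}}}   [P → epsilon]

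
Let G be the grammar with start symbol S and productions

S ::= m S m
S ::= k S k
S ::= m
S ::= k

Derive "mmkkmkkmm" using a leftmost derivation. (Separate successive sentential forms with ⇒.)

S ⇒ mSm ⇒ mmSmm ⇒ mmkSkmm ⇒ mmkkSkkmm ⇒ mmkkmkkmm

S ⇒ mSm   [S ::= m S m]
mSm ⇒ mmSmm   [S ::= m S m]
mmSmm ⇒ mmkSkmm   [S ::= k S k]
mmkSkmm ⇒ mmkkSkkmm   [S ::= k S k]
mmkkSkkmm ⇒ mmkkmkkmm   [S ::= m]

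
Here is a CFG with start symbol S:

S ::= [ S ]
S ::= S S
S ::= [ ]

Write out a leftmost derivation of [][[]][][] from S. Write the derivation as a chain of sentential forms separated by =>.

S => SS   [S ::= S S]
SS => SSS   [S ::= S S]
SSS => SSSS   [S ::= S S]
SSSS => []SSS   [S ::= [ ]]
[]SSS => [][S]SS   [S ::= [ S ]]
[][S]SS => [][[]]SS   [S ::= [ ]]
[][[]]SS => [][[]][]S   [S ::= [ ]]
[][[]][]S => [][[]][][]   [S ::= [ ]]

S => SS => SSS => SSSS => []SSS => [][S]SS => [][[]]SS => [][[]][]S => [][[]][][]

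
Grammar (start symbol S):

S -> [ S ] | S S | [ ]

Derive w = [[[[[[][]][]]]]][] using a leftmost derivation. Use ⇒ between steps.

S ⇒ SS   [S -> S S]
SS ⇒ [S]S   [S -> [ S ]]
[S]S ⇒ [[S]]S   [S -> [ S ]]
[[S]]S ⇒ [[[S]]]S   [S -> [ S ]]
[[[S]]]S ⇒ [[[[S]]]]S   [S -> [ S ]]
[[[[S]]]]S ⇒ [[[[SS]]]]S   [S -> S S]
[[[[SS]]]]S ⇒ [[[[[S]S]]]]S   [S -> [ S ]]
[[[[[S]S]]]]S ⇒ [[[[[SS]S]]]]S   [S -> S S]
[[[[[SS]S]]]]S ⇒ [[[[[[]S]S]]]]S   [S -> [ ]]
[[[[[[]S]S]]]]S ⇒ [[[[[[][]]S]]]]S   [S -> [ ]]
[[[[[[][]]S]]]]S ⇒ [[[[[[][]][]]]]]S   [S -> [ ]]
[[[[[[][]][]]]]]S ⇒ [[[[[[][]][]]]]][]   [S -> [ ]]

S ⇒ SS ⇒ [S]S ⇒ [[S]]S ⇒ [[[S]]]S ⇒ [[[[S]]]]S ⇒ [[[[SS]]]]S ⇒ [[[[[S]S]]]]S ⇒ [[[[[SS]S]]]]S ⇒ [[[[[[]S]S]]]]S ⇒ [[[[[[][]]S]]]]S ⇒ [[[[[[][]][]]]]]S ⇒ [[[[[[][]][]]]]][]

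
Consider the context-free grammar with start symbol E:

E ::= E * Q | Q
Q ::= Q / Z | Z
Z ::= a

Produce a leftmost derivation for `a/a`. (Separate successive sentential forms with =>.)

E => Q   [E ::= Q]
Q => Q/Z   [Q ::= Q / Z]
Q/Z => Z/Z   [Q ::= Z]
Z/Z => a/Z   [Z ::= a]
a/Z => a/a   [Z ::= a]

E=>Q=>Q/Z=>Z/Z=>a/Z=>a/a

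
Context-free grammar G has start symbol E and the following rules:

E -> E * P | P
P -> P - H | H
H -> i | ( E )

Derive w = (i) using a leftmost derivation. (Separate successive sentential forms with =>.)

E => P => H => (E) => (P) => (H) => (i)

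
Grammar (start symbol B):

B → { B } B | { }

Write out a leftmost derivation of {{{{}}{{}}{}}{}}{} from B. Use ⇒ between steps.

B ⇒ {B}B ⇒ {{B}B}B ⇒ {{{B}B}B}B ⇒ {{{{}}B}B}B ⇒ {{{{}}{B}B}B}B ⇒ {{{{}}{{}}B}B}B ⇒ {{{{}}{{}}{}}B}B ⇒ {{{{}}{{}}{}}{}}B ⇒ {{{{}}{{}}{}}{}}{}

B ⇒ {B}B   [B → { B } B]
{B}B ⇒ {{B}B}B   [B → { B } B]
{{B}B}B ⇒ {{{B}B}B}B   [B → { B } B]
{{{B}B}B}B ⇒ {{{{}}B}B}B   [B → { }]
{{{{}}B}B}B ⇒ {{{{}}{B}B}B}B   [B → { B } B]
{{{{}}{B}B}B}B ⇒ {{{{}}{{}}B}B}B   [B → { }]
{{{{}}{{}}B}B}B ⇒ {{{{}}{{}}{}}B}B   [B → { }]
{{{{}}{{}}{}}B}B ⇒ {{{{}}{{}}{}}{}}B   [B → { }]
{{{{}}{{}}{}}{}}B ⇒ {{{{}}{{}}{}}{}}{}   [B → { }]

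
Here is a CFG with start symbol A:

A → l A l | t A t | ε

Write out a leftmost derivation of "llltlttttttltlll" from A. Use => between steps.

A=>lAl=>llAll=>lllAlll=>llltAtlll=>llltlAltlll=>llltltAtltlll=>llltlttAttltlll=>llltltttAtttltlll=>llltlttttttltlll

A => lAl   [A → l A l]
lAl => llAll   [A → l A l]
llAll => lllAlll   [A → l A l]
lllAlll => llltAtlll   [A → t A t]
llltAtlll => llltlAltlll   [A → l A l]
llltlAltlll => llltltAtltlll   [A → t A t]
llltltAtltlll => llltlttAttltlll   [A → t A t]
llltlttAttltlll => llltltttAtttltlll   [A → t A t]
llltltttAtttltlll => llltlttttttltlll   [A → ε]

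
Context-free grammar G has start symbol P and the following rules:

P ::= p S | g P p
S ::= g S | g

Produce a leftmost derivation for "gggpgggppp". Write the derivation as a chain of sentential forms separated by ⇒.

P ⇒ gPp   [P ::= g P p]
gPp ⇒ ggPpp   [P ::= g P p]
ggPpp ⇒ gggPppp   [P ::= g P p]
gggPppp ⇒ gggpSppp   [P ::= p S]
gggpSppp ⇒ gggpgSppp   [S ::= g S]
gggpgSppp ⇒ gggpggSppp   [S ::= g S]
gggpggSppp ⇒ gggpgggppp   [S ::= g]

P ⇒ gPp ⇒ ggPpp ⇒ gggPppp ⇒ gggpSppp ⇒ gggpgSppp ⇒ gggpggSppp ⇒ gggpgggppp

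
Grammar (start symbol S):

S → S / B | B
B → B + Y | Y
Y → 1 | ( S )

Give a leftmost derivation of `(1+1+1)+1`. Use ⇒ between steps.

S ⇒ B ⇒ B+Y ⇒ Y+Y ⇒ (S)+Y ⇒ (B)+Y ⇒ (B+Y)+Y ⇒ (B+Y+Y)+Y ⇒ (Y+Y+Y)+Y ⇒ (1+Y+Y)+Y ⇒ (1+1+Y)+Y ⇒ (1+1+1)+Y ⇒ (1+1+1)+1

S ⇒ B   [S → B]
B ⇒ B+Y   [B → B + Y]
B+Y ⇒ Y+Y   [B → Y]
Y+Y ⇒ (S)+Y   [Y → ( S )]
(S)+Y ⇒ (B)+Y   [S → B]
(B)+Y ⇒ (B+Y)+Y   [B → B + Y]
(B+Y)+Y ⇒ (B+Y+Y)+Y   [B → B + Y]
(B+Y+Y)+Y ⇒ (Y+Y+Y)+Y   [B → Y]
(Y+Y+Y)+Y ⇒ (1+Y+Y)+Y   [Y → 1]
(1+Y+Y)+Y ⇒ (1+1+Y)+Y   [Y → 1]
(1+1+Y)+Y ⇒ (1+1+1)+Y   [Y → 1]
(1+1+1)+Y ⇒ (1+1+1)+1   [Y → 1]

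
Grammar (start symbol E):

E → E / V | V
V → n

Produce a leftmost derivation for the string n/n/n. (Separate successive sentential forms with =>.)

E => E/V => E/V/V => V/V/V => n/V/V => n/n/V => n/n/n

E => E/V   [E → E / V]
E/V => E/V/V   [E → E / V]
E/V/V => V/V/V   [E → V]
V/V/V => n/V/V   [V → n]
n/V/V => n/n/V   [V → n]
n/n/V => n/n/n   [V → n]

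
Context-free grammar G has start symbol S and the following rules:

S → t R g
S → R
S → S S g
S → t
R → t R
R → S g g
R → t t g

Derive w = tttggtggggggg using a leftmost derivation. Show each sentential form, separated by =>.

S => tRg => tSggg => ttRgggg => ttSgggggg => ttSSggggggg => ttRSggggggg => ttSggSggggggg => tttggSggggggg => tttggtggggggg

S => tRg   [S → t R g]
tRg => tSggg   [R → S g g]
tSggg => ttRgggg   [S → t R g]
ttRgggg => ttSgggggg   [R → S g g]
ttSgggggg => ttSSggggggg   [S → S S g]
ttSSggggggg => ttRSggggggg   [S → R]
ttRSggggggg => ttSggSggggggg   [R → S g g]
ttSggSggggggg => tttggSggggggg   [S → t]
tttggSggggggg => tttggtggggggg   [S → t]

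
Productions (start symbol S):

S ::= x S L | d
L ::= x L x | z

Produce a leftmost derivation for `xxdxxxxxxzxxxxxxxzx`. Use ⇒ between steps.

S ⇒ xSL   [S ::= x S L]
xSL ⇒ xxSLL   [S ::= x S L]
xxSLL ⇒ xxdLL   [S ::= d]
xxdLL ⇒ xxdxLxL   [L ::= x L x]
xxdxLxL ⇒ xxdxxLxxL   [L ::= x L x]
xxdxxLxxL ⇒ xxdxxxLxxxL   [L ::= x L x]
xxdxxxLxxxL ⇒ xxdxxxxLxxxxL   [L ::= x L x]
xxdxxxxLxxxxL ⇒ xxdxxxxxLxxxxxL   [L ::= x L x]
xxdxxxxxLxxxxxL ⇒ xxdxxxxxxLxxxxxxL   [L ::= x L x]
xxdxxxxxxLxxxxxxL ⇒ xxdxxxxxxzxxxxxxL   [L ::= z]
xxdxxxxxxzxxxxxxL ⇒ xxdxxxxxxzxxxxxxxLx   [L ::= x L x]
xxdxxxxxxzxxxxxxxLx ⇒ xxdxxxxxxzxxxxxxxzx   [L ::= z]

S ⇒ xSL ⇒ xxSLL ⇒ xxdLL ⇒ xxdxLxL ⇒ xxdxxLxxL ⇒ xxdxxxLxxxL ⇒ xxdxxxxLxxxxL ⇒ xxdxxxxxLxxxxxL ⇒ xxdxxxxxxLxxxxxxL ⇒ xxdxxxxxxzxxxxxxL ⇒ xxdxxxxxxzxxxxxxxLx ⇒ xxdxxxxxxzxxxxxxxzx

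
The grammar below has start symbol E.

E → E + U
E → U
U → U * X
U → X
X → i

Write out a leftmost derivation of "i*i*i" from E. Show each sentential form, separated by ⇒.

E ⇒ U   [E → U]
U ⇒ U*X   [U → U * X]
U*X ⇒ U*X*X   [U → U * X]
U*X*X ⇒ X*X*X   [U → X]
X*X*X ⇒ i*X*X   [X → i]
i*X*X ⇒ i*i*X   [X → i]
i*i*X ⇒ i*i*i   [X → i]

E ⇒ U ⇒ U*X ⇒ U*X*X ⇒ X*X*X ⇒ i*X*X ⇒ i*i*X ⇒ i*i*i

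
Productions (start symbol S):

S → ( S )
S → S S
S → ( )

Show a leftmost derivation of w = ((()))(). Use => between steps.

S => SS   [S → S S]
SS => (S)S   [S → ( S )]
(S)S => ((S))S   [S → ( S )]
((S))S => ((()))S   [S → ( )]
((()))S => ((()))()   [S → ( )]

S=>SS=>(S)S=>((S))S=>((()))S=>((()))()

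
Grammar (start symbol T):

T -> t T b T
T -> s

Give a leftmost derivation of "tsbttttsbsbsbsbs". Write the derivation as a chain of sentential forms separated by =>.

T => tTbT => tsbT => tsbtTbT => tsbttTbTbT => tsbtttTbTbTbT => tsbttttTbTbTbTbT => tsbttttsbTbTbTbT => tsbttttsbsbTbTbT => tsbttttsbsbsbTbT => tsbttttsbsbsbsbT => tsbttttsbsbsbsbs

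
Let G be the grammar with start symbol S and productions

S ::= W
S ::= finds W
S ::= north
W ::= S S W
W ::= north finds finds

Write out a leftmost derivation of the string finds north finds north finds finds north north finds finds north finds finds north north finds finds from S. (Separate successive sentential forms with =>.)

S => W   [S ::= W]
W => S S W   [W ::= S S W]
S S W => finds W S W   [S ::= finds W]
finds W S W => finds S S W S W   [W ::= S S W]
finds S S W S W => finds north S W S W   [S ::= north]
finds north S W S W => finds north W W S W   [S ::= W]
finds north W W S W => finds north S S W W S W   [W ::= S S W]
finds north S S W W S W => finds north finds W S W W S W   [S ::= finds W]
finds north finds W S W W S W => finds north finds north finds finds S W W S W   [W ::= north finds finds]
finds north finds north finds finds S W W S W => finds north finds north finds finds north W W S W   [S ::= north]
finds north finds north finds finds north W W S W => finds north finds north finds finds north north finds finds W S W   [W ::= north finds finds]
finds north finds north finds finds north north finds finds W S W => finds north finds north finds finds north north finds finds north finds finds S W   [W ::= north finds finds]
finds north finds north finds finds north north finds finds north finds finds S W => finds north finds north finds finds north north finds finds north finds finds north W   [S ::= north]
finds north finds north finds finds north north finds finds north finds finds north W => finds north finds north finds finds north north finds finds north finds finds north north finds finds   [W ::= north finds finds]

S => W => S S W => finds W S W => finds S S W S W => finds north S W S W => finds north W W S W => finds north S S W W S W => finds north finds W S W W S W => finds north finds north finds finds S W W S W => finds north finds north finds finds north W W S W => finds north finds north finds finds north north finds finds W S W => finds north finds north finds finds north north finds finds north finds finds S W => finds north finds north finds finds north north finds finds north finds finds north W => finds north finds north finds finds north north finds finds north finds finds north north finds finds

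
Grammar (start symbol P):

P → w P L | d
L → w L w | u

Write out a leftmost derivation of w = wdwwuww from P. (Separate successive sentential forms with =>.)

P => wPL   [P → w P L]
wPL => wdL   [P → d]
wdL => wdwLw   [L → w L w]
wdwLw => wdwwLww   [L → w L w]
wdwwLww => wdwwuww   [L → u]

P => wPL => wdL => wdwLw => wdwwLww => wdwwuww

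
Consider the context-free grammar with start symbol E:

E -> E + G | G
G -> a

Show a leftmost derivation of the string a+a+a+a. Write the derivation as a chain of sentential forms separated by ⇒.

E ⇒ E+G ⇒ E+G+G ⇒ E+G+G+G ⇒ G+G+G+G ⇒ a+G+G+G ⇒ a+a+G+G ⇒ a+a+a+G ⇒ a+a+a+a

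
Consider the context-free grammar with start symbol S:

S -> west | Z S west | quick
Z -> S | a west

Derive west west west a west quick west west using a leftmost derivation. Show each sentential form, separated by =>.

S => Z S west   [S -> Z S west]
Z S west => S S west   [Z -> S]
S S west => Z S west S west   [S -> Z S west]
Z S west S west => S S west S west   [Z -> S]
S S west S west => west S west S west   [S -> west]
west S west S west => west west west S west   [S -> west]
west west west S west => west west west Z S west west   [S -> Z S west]
west west west Z S west west => west west west a west S west west   [Z -> a west]
west west west a west S west west => west west west a west quick west west   [S -> quick]

S => Z S west => S S west => Z S west S west => S S west S west => west S west S west => west west west S west => west west west Z S west west => west west west a west S west west => west west west a west quick west west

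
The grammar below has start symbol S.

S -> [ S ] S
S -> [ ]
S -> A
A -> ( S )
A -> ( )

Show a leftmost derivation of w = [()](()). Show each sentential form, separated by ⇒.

S ⇒ [S]S   [S -> [ S ] S]
[S]S ⇒ [A]S   [S -> A]
[A]S ⇒ [()]S   [A -> ( )]
[()]S ⇒ [()]A   [S -> A]
[()]A ⇒ [()](S)   [A -> ( S )]
[()](S) ⇒ [()](A)   [S -> A]
[()](A) ⇒ [()](())   [A -> ( )]

S ⇒ [S]S ⇒ [A]S ⇒ [()]S ⇒ [()]A ⇒ [()](S) ⇒ [()](A) ⇒ [()](())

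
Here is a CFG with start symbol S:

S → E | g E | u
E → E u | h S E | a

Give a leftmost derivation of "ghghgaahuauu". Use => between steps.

S => gE => gEu => ghSEu => ghgEEu => ghghSEEu => ghghgEEEu => ghghgaEEu => ghghgaaEu => ghghgaaEuu => ghghgaahSEuu => ghghgaahuEuu => ghghgaahuauu

S => gE   [S → g E]
gE => gEu   [E → E u]
gEu => ghSEu   [E → h S E]
ghSEu => ghgEEu   [S → g E]
ghgEEu => ghghSEEu   [E → h S E]
ghghSEEu => ghghgEEEu   [S → g E]
ghghgEEEu => ghghgaEEu   [E → a]
ghghgaEEu => ghghgaaEu   [E → a]
ghghgaaEu => ghghgaaEuu   [E → E u]
ghghgaaEuu => ghghgaahSEuu   [E → h S E]
ghghgaahSEuu => ghghgaahuEuu   [S → u]
ghghgaahuEuu => ghghgaahuauu   [E → a]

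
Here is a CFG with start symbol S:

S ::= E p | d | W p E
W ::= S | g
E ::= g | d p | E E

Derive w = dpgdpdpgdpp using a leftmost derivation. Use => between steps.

S => Ep   [S ::= E p]
Ep => EEp   [E ::= E E]
EEp => EEEp   [E ::= E E]
EEEp => EEEEp   [E ::= E E]
EEEEp => EEEEEp   [E ::= E E]
EEEEEp => EEEEEEp   [E ::= E E]
EEEEEEp => dpEEEEEp   [E ::= d p]
dpEEEEEp => dpgEEEEp   [E ::= g]
dpgEEEEp => dpgdpEEEp   [E ::= d p]
dpgdpEEEp => dpgdpdpEEp   [E ::= d p]
dpgdpdpEEp => dpgdpdpgEp   [E ::= g]
dpgdpdpgEp => dpgdpdpgdpp   [E ::= d p]

S=>Ep=>EEp=>EEEp=>EEEEp=>EEEEEp=>EEEEEEp=>dpEEEEEp=>dpgEEEEp=>dpgdpEEEp=>dpgdpdpEEp=>dpgdpdpgEp=>dpgdpdpgdpp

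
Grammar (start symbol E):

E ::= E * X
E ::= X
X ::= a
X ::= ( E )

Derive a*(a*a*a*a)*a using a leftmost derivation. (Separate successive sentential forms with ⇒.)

E ⇒ E*X   [E ::= E * X]
E*X ⇒ E*X*X   [E ::= E * X]
E*X*X ⇒ X*X*X   [E ::= X]
X*X*X ⇒ a*X*X   [X ::= a]
a*X*X ⇒ a*(E)*X   [X ::= ( E )]
a*(E)*X ⇒ a*(E*X)*X   [E ::= E * X]
a*(E*X)*X ⇒ a*(E*X*X)*X   [E ::= E * X]
a*(E*X*X)*X ⇒ a*(E*X*X*X)*X   [E ::= E * X]
a*(E*X*X*X)*X ⇒ a*(X*X*X*X)*X   [E ::= X]
a*(X*X*X*X)*X ⇒ a*(a*X*X*X)*X   [X ::= a]
a*(a*X*X*X)*X ⇒ a*(a*a*X*X)*X   [X ::= a]
a*(a*a*X*X)*X ⇒ a*(a*a*a*X)*X   [X ::= a]
a*(a*a*a*X)*X ⇒ a*(a*a*a*a)*X   [X ::= a]
a*(a*a*a*a)*X ⇒ a*(a*a*a*a)*a   [X ::= a]

E ⇒ E*X ⇒ E*X*X ⇒ X*X*X ⇒ a*X*X ⇒ a*(E)*X ⇒ a*(E*X)*X ⇒ a*(E*X*X)*X ⇒ a*(E*X*X*X)*X ⇒ a*(X*X*X*X)*X ⇒ a*(a*X*X*X)*X ⇒ a*(a*a*X*X)*X ⇒ a*(a*a*a*X)*X ⇒ a*(a*a*a*a)*X ⇒ a*(a*a*a*a)*a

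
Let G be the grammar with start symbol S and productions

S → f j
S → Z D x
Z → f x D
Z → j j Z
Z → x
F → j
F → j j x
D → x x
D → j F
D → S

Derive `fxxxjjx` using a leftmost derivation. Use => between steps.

S => ZDx => fxDDx => fxxxDx => fxxxjFx => fxxxjjx

S => ZDx   [S → Z D x]
ZDx => fxDDx   [Z → f x D]
fxDDx => fxxxDx   [D → x x]
fxxxDx => fxxxjFx   [D → j F]
fxxxjFx => fxxxjjx   [F → j]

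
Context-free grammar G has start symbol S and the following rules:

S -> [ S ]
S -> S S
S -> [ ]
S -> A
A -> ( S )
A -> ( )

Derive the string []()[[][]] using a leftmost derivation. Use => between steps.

S => SS   [S -> S S]
SS => SSS   [S -> S S]
SSS => []SS   [S -> [ ]]
[]SS => []AS   [S -> A]
[]AS => []()S   [A -> ( )]
[]()S => []()[S]   [S -> [ S ]]
[]()[S] => []()[SS]   [S -> S S]
[]()[SS] => []()[[]S]   [S -> [ ]]
[]()[[]S] => []()[[][]]   [S -> [ ]]

S=>SS=>SSS=>[]SS=>[]AS=>[]()S=>[]()[S]=>[]()[SS]=>[]()[[]S]=>[]()[[][]]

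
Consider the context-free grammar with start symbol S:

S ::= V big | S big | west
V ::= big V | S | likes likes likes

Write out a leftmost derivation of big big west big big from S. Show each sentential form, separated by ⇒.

S ⇒ V big ⇒ big V big ⇒ big big V big ⇒ big big S big ⇒ big big S big big ⇒ big big west big big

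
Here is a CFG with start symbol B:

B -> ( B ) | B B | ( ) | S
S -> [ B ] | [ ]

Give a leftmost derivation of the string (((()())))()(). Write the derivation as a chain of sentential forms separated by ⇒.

B ⇒ BB ⇒ BBB ⇒ (B)BB ⇒ ((B))BB ⇒ (((B)))BB ⇒ (((BB)))BB ⇒ (((()B)))BB ⇒ (((()())))BB ⇒ (((()())))()B ⇒ (((()())))()()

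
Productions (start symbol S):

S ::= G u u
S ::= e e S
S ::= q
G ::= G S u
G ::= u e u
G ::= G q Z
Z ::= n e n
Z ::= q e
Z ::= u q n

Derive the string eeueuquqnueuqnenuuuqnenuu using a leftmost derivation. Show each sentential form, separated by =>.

S => eeS   [S ::= e e S]
eeS => eeGuu   [S ::= G u u]
eeGuu => eeGqZuu   [G ::= G q Z]
eeGqZuu => eeGSuqZuu   [G ::= G S u]
eeGSuqZuu => eeGqZSuqZuu   [G ::= G q Z]
eeGqZSuqZuu => eeueuqZSuqZuu   [G ::= u e u]
eeueuqZSuqZuu => eeueuquqnSuqZuu   [Z ::= u q n]
eeueuquqnSuqZuu => eeueuquqnGuuuqZuu   [S ::= G u u]
eeueuquqnGuuuqZuu => eeueuquqnGqZuuuqZuu   [G ::= G q Z]
eeueuquqnGqZuuuqZuu => eeueuquqnueuqZuuuqZuu   [G ::= u e u]
eeueuquqnueuqZuuuqZuu => eeueuquqnueuqnenuuuqZuu   [Z ::= n e n]
eeueuquqnueuqnenuuuqZuu => eeueuquqnueuqnenuuuqnenuu   [Z ::= n e n]

S => eeS => eeGuu => eeGqZuu => eeGSuqZuu => eeGqZSuqZuu => eeueuqZSuqZuu => eeueuquqnSuqZuu => eeueuquqnGuuuqZuu => eeueuquqnGqZuuuqZuu => eeueuquqnueuqZuuuqZuu => eeueuquqnueuqnenuuuqZuu => eeueuquqnueuqnenuuuqnenuu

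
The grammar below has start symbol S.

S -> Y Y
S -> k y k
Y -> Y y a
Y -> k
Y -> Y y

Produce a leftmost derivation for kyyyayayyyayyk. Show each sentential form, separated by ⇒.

S ⇒ YY   [S -> Y Y]
YY ⇒ YyY   [Y -> Y y]
YyY ⇒ YyyY   [Y -> Y y]
YyyY ⇒ YyayyY   [Y -> Y y a]
YyayyY ⇒ YyyayyY   [Y -> Y y]
YyyayyY ⇒ YyyyayyY   [Y -> Y y]
YyyyayyY ⇒ YyayyyayyY   [Y -> Y y a]
YyayyyayyY ⇒ YyayayyyayyY   [Y -> Y y a]
YyayayyyayyY ⇒ YyyayayyyayyY   [Y -> Y y]
YyyayayyyayyY ⇒ YyyyayayyyayyY   [Y -> Y y]
YyyyayayyyayyY ⇒ kyyyayayyyayyY   [Y -> k]
kyyyayayyyayyY ⇒ kyyyayayyyayyk   [Y -> k]

S⇒YY⇒YyY⇒YyyY⇒YyayyY⇒YyyayyY⇒YyyyayyY⇒YyayyyayyY⇒YyayayyyayyY⇒YyyayayyyayyY⇒YyyyayayyyayyY⇒kyyyayayyyayyY⇒kyyyayayyyayyk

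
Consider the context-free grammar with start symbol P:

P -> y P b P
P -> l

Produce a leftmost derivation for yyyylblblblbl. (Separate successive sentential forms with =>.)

P => yPbP   [P -> y P b P]
yPbP => yyPbPbP   [P -> y P b P]
yyPbPbP => yyyPbPbPbP   [P -> y P b P]
yyyPbPbPbP => yyyyPbPbPbPbP   [P -> y P b P]
yyyyPbPbPbPbP => yyyylbPbPbPbP   [P -> l]
yyyylbPbPbPbP => yyyylblbPbPbP   [P -> l]
yyyylblbPbPbP => yyyylblblbPbP   [P -> l]
yyyylblblbPbP => yyyylblblblbP   [P -> l]
yyyylblblblbP => yyyylblblblbl   [P -> l]

P=>yPbP=>yyPbPbP=>yyyPbPbPbP=>yyyyPbPbPbPbP=>yyyylbPbPbPbP=>yyyylblbPbPbP=>yyyylblblbPbP=>yyyylblblblbP=>yyyylblblblbl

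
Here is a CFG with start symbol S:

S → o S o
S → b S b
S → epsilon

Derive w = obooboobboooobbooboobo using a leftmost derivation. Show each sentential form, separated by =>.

S => oSo => obSbo => oboSobo => obooSoobo => oboobSboobo => obooboSoboobo => oboobooSooboobo => obooboobSbooboobo => obooboobbSbbooboobo => obooboobboSobbooboobo => obooboobbooSoobbooboobo => obooboobboooobbooboobo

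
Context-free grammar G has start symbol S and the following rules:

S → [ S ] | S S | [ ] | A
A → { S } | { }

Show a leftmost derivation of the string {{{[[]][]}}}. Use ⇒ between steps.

S ⇒ A   [S → A]
A ⇒ {S}   [A → { S }]
{S} ⇒ {A}   [S → A]
{A} ⇒ {{S}}   [A → { S }]
{{S}} ⇒ {{A}}   [S → A]
{{A}} ⇒ {{{S}}}   [A → { S }]
{{{S}}} ⇒ {{{SS}}}   [S → S S]
{{{SS}}} ⇒ {{{[S]S}}}   [S → [ S ]]
{{{[S]S}}} ⇒ {{{[[]]S}}}   [S → [ ]]
{{{[[]]S}}} ⇒ {{{[[]][]}}}   [S → [ ]]

S ⇒ A ⇒ {S} ⇒ {A} ⇒ {{S}} ⇒ {{A}} ⇒ {{{S}}} ⇒ {{{SS}}} ⇒ {{{[S]S}}} ⇒ {{{[[]]S}}} ⇒ {{{[[]][]}}}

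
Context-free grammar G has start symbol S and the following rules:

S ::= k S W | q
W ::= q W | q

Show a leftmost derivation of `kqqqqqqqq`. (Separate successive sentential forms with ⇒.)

S ⇒ kSW   [S ::= k S W]
kSW ⇒ kqW   [S ::= q]
kqW ⇒ kqqW   [W ::= q W]
kqqW ⇒ kqqqW   [W ::= q W]
kqqqW ⇒ kqqqqW   [W ::= q W]
kqqqqW ⇒ kqqqqqW   [W ::= q W]
kqqqqqW ⇒ kqqqqqqW   [W ::= q W]
kqqqqqqW ⇒ kqqqqqqqW   [W ::= q W]
kqqqqqqqW ⇒ kqqqqqqqq   [W ::= q]

S ⇒ kSW ⇒ kqW ⇒ kqqW ⇒ kqqqW ⇒ kqqqqW ⇒ kqqqqqW ⇒ kqqqqqqW ⇒ kqqqqqqqW ⇒ kqqqqqqqq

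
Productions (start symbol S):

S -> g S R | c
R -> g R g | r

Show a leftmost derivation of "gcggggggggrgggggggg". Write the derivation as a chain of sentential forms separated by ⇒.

S⇒gSR⇒gcR⇒gcgRg⇒gcggRgg⇒gcgggRggg⇒gcggggRgggg⇒gcgggggRggggg⇒gcggggggRgggggg⇒gcgggggggRggggggg⇒gcggggggggRgggggggg⇒gcggggggggrgggggggg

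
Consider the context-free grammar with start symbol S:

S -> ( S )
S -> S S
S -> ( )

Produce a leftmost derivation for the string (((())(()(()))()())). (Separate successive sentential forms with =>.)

S => (S) => ((S)) => ((SS)) => ((SSS)) => ((SSSS)) => (((S)SSS)) => (((())SSS)) => (((())(S)SS)) => (((())(SS)SS)) => (((())(()S)SS)) => (((())(()(S))SS)) => (((())(()(()))SS)) => (((())(()(()))()S)) => (((())(()(()))()()))

S => (S)   [S -> ( S )]
(S) => ((S))   [S -> ( S )]
((S)) => ((SS))   [S -> S S]
((SS)) => ((SSS))   [S -> S S]
((SSS)) => ((SSSS))   [S -> S S]
((SSSS)) => (((S)SSS))   [S -> ( S )]
(((S)SSS)) => (((())SSS))   [S -> ( )]
(((())SSS)) => (((())(S)SS))   [S -> ( S )]
(((())(S)SS)) => (((())(SS)SS))   [S -> S S]
(((())(SS)SS)) => (((())(()S)SS))   [S -> ( )]
(((())(()S)SS)) => (((())(()(S))SS))   [S -> ( S )]
(((())(()(S))SS)) => (((())(()(()))SS))   [S -> ( )]
(((())(()(()))SS)) => (((())(()(()))()S))   [S -> ( )]
(((())(()(()))()S)) => (((())(()(()))()()))   [S -> ( )]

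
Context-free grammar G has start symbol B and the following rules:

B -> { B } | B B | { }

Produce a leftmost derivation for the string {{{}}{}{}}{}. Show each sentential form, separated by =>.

B => BB => {B}B => {BB}B => {BBB}B => {{B}BB}B => {{{}}BB}B => {{{}}{}B}B => {{{}}{}{}}B => {{{}}{}{}}{}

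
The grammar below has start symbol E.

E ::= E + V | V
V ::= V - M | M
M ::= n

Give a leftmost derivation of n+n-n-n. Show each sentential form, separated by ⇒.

E ⇒ E+V ⇒ V+V ⇒ M+V ⇒ n+V ⇒ n+V-M ⇒ n+V-M-M ⇒ n+M-M-M ⇒ n+n-M-M ⇒ n+n-n-M ⇒ n+n-n-n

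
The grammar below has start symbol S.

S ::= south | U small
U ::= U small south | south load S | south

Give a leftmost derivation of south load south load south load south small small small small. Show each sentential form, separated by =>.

S => U small => south load S small => south load U small small => south load south load S small small => south load south load U small small small => south load south load south load S small small small => south load south load south load U small small small small => south load south load south load south small small small small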